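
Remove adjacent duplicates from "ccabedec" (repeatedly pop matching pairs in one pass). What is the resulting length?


Input: ccabedec
Stack-based adjacent duplicate removal:
  Read 'c': push. Stack: c
  Read 'c': matches stack top 'c' => pop. Stack: (empty)
  Read 'a': push. Stack: a
  Read 'b': push. Stack: ab
  Read 'e': push. Stack: abe
  Read 'd': push. Stack: abed
  Read 'e': push. Stack: abede
  Read 'c': push. Stack: abedec
Final stack: "abedec" (length 6)

6


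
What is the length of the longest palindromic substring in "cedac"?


Input: "cedac"
Checking substrings for palindromes:
  No multi-char palindromic substrings found
Longest palindromic substring: "c" with length 1

1


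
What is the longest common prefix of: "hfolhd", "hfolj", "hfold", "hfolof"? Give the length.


Words: hfolhd, hfolj, hfold, hfolof
  Position 0: all 'h' => match
  Position 1: all 'f' => match
  Position 2: all 'o' => match
  Position 3: all 'l' => match
  Position 4: ('h', 'j', 'd', 'o') => mismatch, stop
LCP = "hfol" (length 4)

4


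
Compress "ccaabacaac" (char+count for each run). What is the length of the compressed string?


Input: ccaabacaac
Runs:
  'c' x 2 => "c2"
  'a' x 2 => "a2"
  'b' x 1 => "b1"
  'a' x 1 => "a1"
  'c' x 1 => "c1"
  'a' x 2 => "a2"
  'c' x 1 => "c1"
Compressed: "c2a2b1a1c1a2c1"
Compressed length: 14

14


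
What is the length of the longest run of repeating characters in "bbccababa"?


Input: "bbccababa"
Scanning for longest run:
  Position 1 ('b'): continues run of 'b', length=2
  Position 2 ('c'): new char, reset run to 1
  Position 3 ('c'): continues run of 'c', length=2
  Position 4 ('a'): new char, reset run to 1
  Position 5 ('b'): new char, reset run to 1
  Position 6 ('a'): new char, reset run to 1
  Position 7 ('b'): new char, reset run to 1
  Position 8 ('a'): new char, reset run to 1
Longest run: 'b' with length 2

2


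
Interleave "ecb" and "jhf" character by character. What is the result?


Interleaving "ecb" and "jhf":
  Position 0: 'e' from first, 'j' from second => "ej"
  Position 1: 'c' from first, 'h' from second => "ch"
  Position 2: 'b' from first, 'f' from second => "bf"
Result: ejchbf

ejchbf


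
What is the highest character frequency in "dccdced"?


Input: dccdced
Character counts:
  'c': 3
  'd': 3
  'e': 1
Maximum frequency: 3

3


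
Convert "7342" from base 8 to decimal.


Input: "7342" in base 8
Positional expansion:
  Digit '7' (value 7) x 8^3 = 3584
  Digit '3' (value 3) x 8^2 = 192
  Digit '4' (value 4) x 8^1 = 32
  Digit '2' (value 2) x 8^0 = 2
Sum = 3810

3810


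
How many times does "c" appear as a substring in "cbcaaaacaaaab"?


Searching for "c" in "cbcaaaacaaaab"
Scanning each position:
  Position 0: "c" => MATCH
  Position 1: "b" => no
  Position 2: "c" => MATCH
  Position 3: "a" => no
  Position 4: "a" => no
  Position 5: "a" => no
  Position 6: "a" => no
  Position 7: "c" => MATCH
  Position 8: "a" => no
  Position 9: "a" => no
  Position 10: "a" => no
  Position 11: "a" => no
  Position 12: "b" => no
Total occurrences: 3

3


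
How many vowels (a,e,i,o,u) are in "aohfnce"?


Input: aohfnce
Checking each character:
  'a' at position 0: vowel (running total: 1)
  'o' at position 1: vowel (running total: 2)
  'h' at position 2: consonant
  'f' at position 3: consonant
  'n' at position 4: consonant
  'c' at position 5: consonant
  'e' at position 6: vowel (running total: 3)
Total vowels: 3

3


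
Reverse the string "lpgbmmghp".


Input: lpgbmmghp
Reading characters right to left:
  Position 8: 'p'
  Position 7: 'h'
  Position 6: 'g'
  Position 5: 'm'
  Position 4: 'm'
  Position 3: 'b'
  Position 2: 'g'
  Position 1: 'p'
  Position 0: 'l'
Reversed: phgmmbgpl

phgmmbgpl


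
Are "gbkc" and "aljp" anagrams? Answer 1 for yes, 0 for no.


Strings: "gbkc", "aljp"
Sorted first:  bcgk
Sorted second: ajlp
Differ at position 0: 'b' vs 'a' => not anagrams

0


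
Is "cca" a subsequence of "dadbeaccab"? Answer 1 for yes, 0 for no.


Check if "cca" is a subsequence of "dadbeaccab"
Greedy scan:
  Position 0 ('d'): no match needed
  Position 1 ('a'): no match needed
  Position 2 ('d'): no match needed
  Position 3 ('b'): no match needed
  Position 4 ('e'): no match needed
  Position 5 ('a'): no match needed
  Position 6 ('c'): matches sub[0] = 'c'
  Position 7 ('c'): matches sub[1] = 'c'
  Position 8 ('a'): matches sub[2] = 'a'
  Position 9 ('b'): no match needed
All 3 characters matched => is a subsequence

1


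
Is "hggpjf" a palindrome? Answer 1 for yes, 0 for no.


Input: hggpjf
Reversed: fjpggh
  Compare pos 0 ('h') with pos 5 ('f'): MISMATCH
  Compare pos 1 ('g') with pos 4 ('j'): MISMATCH
  Compare pos 2 ('g') with pos 3 ('p'): MISMATCH
Result: not a palindrome

0


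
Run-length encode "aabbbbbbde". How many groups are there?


Input: aabbbbbbde
Scanning for consecutive runs:
  Group 1: 'a' x 2 (positions 0-1)
  Group 2: 'b' x 6 (positions 2-7)
  Group 3: 'd' x 1 (positions 8-8)
  Group 4: 'e' x 1 (positions 9-9)
Total groups: 4

4


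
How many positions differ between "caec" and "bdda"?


Comparing "caec" and "bdda" position by position:
  Position 0: 'c' vs 'b' => DIFFER
  Position 1: 'a' vs 'd' => DIFFER
  Position 2: 'e' vs 'd' => DIFFER
  Position 3: 'c' vs 'a' => DIFFER
Positions that differ: 4

4


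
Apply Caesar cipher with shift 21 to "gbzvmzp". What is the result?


Caesar cipher: shift "gbzvmzp" by 21
  'g' (pos 6) + 21 = pos 1 = 'b'
  'b' (pos 1) + 21 = pos 22 = 'w'
  'z' (pos 25) + 21 = pos 20 = 'u'
  'v' (pos 21) + 21 = pos 16 = 'q'
  'm' (pos 12) + 21 = pos 7 = 'h'
  'z' (pos 25) + 21 = pos 20 = 'u'
  'p' (pos 15) + 21 = pos 10 = 'k'
Result: bwuqhuk

bwuqhuk


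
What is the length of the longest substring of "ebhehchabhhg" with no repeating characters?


Input: "ebhehchabhhg"
Sliding window (track last position of each char):
  Position 0 ('e'): window [0,0] length 1 -- new best
  Position 1 ('b'): window [0,1] length 2 -- new best
  Position 2 ('h'): window [0,2] length 3 -- new best
  Position 3 ('e'): repeat (last at 0), move window start to 1
  Position 3 ('e'): window [1,3] length 3
  Position 4 ('h'): repeat (last at 2), move window start to 3
  Position 4 ('h'): window [3,4] length 2
  Position 5 ('c'): window [3,5] length 3
  Position 6 ('h'): repeat (last at 4), move window start to 5
  Position 6 ('h'): window [5,6] length 2
  Position 7 ('a'): window [5,7] length 3
  Position 8 ('b'): window [5,8] length 4 -- new best
  Position 9 ('h'): repeat (last at 6), move window start to 7
  Position 9 ('h'): window [7,9] length 3
  Position 10 ('h'): repeat (last at 9), move window start to 10
  Position 10 ('h'): window [10,10] length 1
  Position 11 ('g'): window [10,11] length 2
Longest substring with no repeats: "chab" with length 4

4


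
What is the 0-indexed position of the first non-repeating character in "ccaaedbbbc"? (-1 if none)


Input: ccaaedbbbc
Character frequencies:
  'a': 2
  'b': 3
  'c': 3
  'd': 1
  'e': 1
Scanning left to right for freq == 1:
  Position 0 ('c'): freq=3, skip
  Position 1 ('c'): freq=3, skip
  Position 2 ('a'): freq=2, skip
  Position 3 ('a'): freq=2, skip
  Position 4 ('e'): unique! => answer = 4

4


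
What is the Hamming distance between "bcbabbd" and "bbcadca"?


Comparing "bcbabbd" and "bbcadca" position by position:
  Position 0: 'b' vs 'b' => same
  Position 1: 'c' vs 'b' => differ
  Position 2: 'b' vs 'c' => differ
  Position 3: 'a' vs 'a' => same
  Position 4: 'b' vs 'd' => differ
  Position 5: 'b' vs 'c' => differ
  Position 6: 'd' vs 'a' => differ
Total differences (Hamming distance): 5

5


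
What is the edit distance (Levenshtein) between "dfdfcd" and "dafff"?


Computing edit distance: "dfdfcd" -> "dafff"
DP table:
           d    a    f    f    f
      0    1    2    3    4    5
  d   1    0    1    2    3    4
  f   2    1    1    1    2    3
  d   3    2    2    2    2    3
  f   4    3    3    2    2    2
  c   5    4    4    3    3    3
  d   6    5    5    4    4    4
Edit distance = dp[6][5] = 4

4


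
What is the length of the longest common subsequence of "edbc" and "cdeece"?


LCS of "edbc" and "cdeece"
DP table:
           c    d    e    e    c    e
      0    0    0    0    0    0    0
  e   0    0    0    1    1    1    1
  d   0    0    1    1    1    1    1
  b   0    0    1    1    1    1    1
  c   0    1    1    1    1    2    2
LCS length = dp[4][6] = 2

2


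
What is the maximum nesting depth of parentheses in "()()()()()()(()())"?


Input: "()()()()()()(()())"
Tracking depth:
  Position 0 '(': depth becomes 1
  Position 1 ')': depth becomes 0
  Position 2 '(': depth becomes 1
  Position 3 ')': depth becomes 0
  Position 4 '(': depth becomes 1
  Position 5 ')': depth becomes 0
  Position 6 '(': depth becomes 1
  Position 7 ')': depth becomes 0
  Position 8 '(': depth becomes 1
  Position 9 ')': depth becomes 0
  Position 10 '(': depth becomes 1
  Position 11 ')': depth becomes 0
  Position 12 '(': depth becomes 1
  Position 13 '(': depth becomes 2
  Position 14 ')': depth becomes 1
  Position 15 '(': depth becomes 2
  Position 16 ')': depth becomes 1
  Position 17 ')': depth becomes 0
Maximum depth reached: 2

2


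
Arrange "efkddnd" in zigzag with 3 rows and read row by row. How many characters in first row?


Zigzag "efkddnd" into 3 rows:
Placing characters:
  'e' => row 0
  'f' => row 1
  'k' => row 2
  'd' => row 1
  'd' => row 0
  'n' => row 1
  'd' => row 2
Rows:
  Row 0: "ed"
  Row 1: "fdn"
  Row 2: "kd"
First row length: 2

2


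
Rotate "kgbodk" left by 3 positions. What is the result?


Input: "kgbodk", rotate left by 3
First 3 characters: "kgb"
Remaining characters: "odk"
Concatenate remaining + first: "odk" + "kgb" = "odkkgb"

odkkgb


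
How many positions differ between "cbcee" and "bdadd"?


Comparing "cbcee" and "bdadd" position by position:
  Position 0: 'c' vs 'b' => DIFFER
  Position 1: 'b' vs 'd' => DIFFER
  Position 2: 'c' vs 'a' => DIFFER
  Position 3: 'e' vs 'd' => DIFFER
  Position 4: 'e' vs 'd' => DIFFER
Positions that differ: 5

5


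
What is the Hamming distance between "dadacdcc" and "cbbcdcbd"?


Comparing "dadacdcc" and "cbbcdcbd" position by position:
  Position 0: 'd' vs 'c' => differ
  Position 1: 'a' vs 'b' => differ
  Position 2: 'd' vs 'b' => differ
  Position 3: 'a' vs 'c' => differ
  Position 4: 'c' vs 'd' => differ
  Position 5: 'd' vs 'c' => differ
  Position 6: 'c' vs 'b' => differ
  Position 7: 'c' vs 'd' => differ
Total differences (Hamming distance): 8

8


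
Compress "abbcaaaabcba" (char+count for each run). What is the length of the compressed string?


Input: abbcaaaabcba
Runs:
  'a' x 1 => "a1"
  'b' x 2 => "b2"
  'c' x 1 => "c1"
  'a' x 4 => "a4"
  'b' x 1 => "b1"
  'c' x 1 => "c1"
  'b' x 1 => "b1"
  'a' x 1 => "a1"
Compressed: "a1b2c1a4b1c1b1a1"
Compressed length: 16

16


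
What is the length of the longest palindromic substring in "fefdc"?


Input: "fefdc"
Checking substrings for palindromes:
  [0:3] "fef" (len 3) => palindrome
Longest palindromic substring: "fef" with length 3

3


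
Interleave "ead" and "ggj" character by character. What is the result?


Interleaving "ead" and "ggj":
  Position 0: 'e' from first, 'g' from second => "eg"
  Position 1: 'a' from first, 'g' from second => "ag"
  Position 2: 'd' from first, 'j' from second => "dj"
Result: egagdj

egagdj


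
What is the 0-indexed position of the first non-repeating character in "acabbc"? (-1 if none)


Input: acabbc
Character frequencies:
  'a': 2
  'b': 2
  'c': 2
Scanning left to right for freq == 1:
  Position 0 ('a'): freq=2, skip
  Position 1 ('c'): freq=2, skip
  Position 2 ('a'): freq=2, skip
  Position 3 ('b'): freq=2, skip
  Position 4 ('b'): freq=2, skip
  Position 5 ('c'): freq=2, skip
  No unique character found => answer = -1

-1


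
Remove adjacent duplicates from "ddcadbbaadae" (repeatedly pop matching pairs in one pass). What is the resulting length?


Input: ddcadbbaadae
Stack-based adjacent duplicate removal:
  Read 'd': push. Stack: d
  Read 'd': matches stack top 'd' => pop. Stack: (empty)
  Read 'c': push. Stack: c
  Read 'a': push. Stack: ca
  Read 'd': push. Stack: cad
  Read 'b': push. Stack: cadb
  Read 'b': matches stack top 'b' => pop. Stack: cad
  Read 'a': push. Stack: cada
  Read 'a': matches stack top 'a' => pop. Stack: cad
  Read 'd': matches stack top 'd' => pop. Stack: ca
  Read 'a': matches stack top 'a' => pop. Stack: c
  Read 'e': push. Stack: ce
Final stack: "ce" (length 2)

2


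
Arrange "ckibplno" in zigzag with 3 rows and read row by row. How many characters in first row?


Zigzag "ckibplno" into 3 rows:
Placing characters:
  'c' => row 0
  'k' => row 1
  'i' => row 2
  'b' => row 1
  'p' => row 0
  'l' => row 1
  'n' => row 2
  'o' => row 1
Rows:
  Row 0: "cp"
  Row 1: "kblo"
  Row 2: "in"
First row length: 2

2


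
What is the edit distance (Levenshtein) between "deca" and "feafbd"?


Computing edit distance: "deca" -> "feafbd"
DP table:
           f    e    a    f    b    d
      0    1    2    3    4    5    6
  d   1    1    2    3    4    5    5
  e   2    2    1    2    3    4    5
  c   3    3    2    2    3    4    5
  a   4    4    3    2    3    4    5
Edit distance = dp[4][6] = 5

5


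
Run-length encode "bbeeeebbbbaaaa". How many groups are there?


Input: bbeeeebbbbaaaa
Scanning for consecutive runs:
  Group 1: 'b' x 2 (positions 0-1)
  Group 2: 'e' x 4 (positions 2-5)
  Group 3: 'b' x 4 (positions 6-9)
  Group 4: 'a' x 4 (positions 10-13)
Total groups: 4

4


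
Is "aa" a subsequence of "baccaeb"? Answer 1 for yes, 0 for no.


Check if "aa" is a subsequence of "baccaeb"
Greedy scan:
  Position 0 ('b'): no match needed
  Position 1 ('a'): matches sub[0] = 'a'
  Position 2 ('c'): no match needed
  Position 3 ('c'): no match needed
  Position 4 ('a'): matches sub[1] = 'a'
  Position 5 ('e'): no match needed
  Position 6 ('b'): no match needed
All 2 characters matched => is a subsequence

1


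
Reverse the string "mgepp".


Input: mgepp
Reading characters right to left:
  Position 4: 'p'
  Position 3: 'p'
  Position 2: 'e'
  Position 1: 'g'
  Position 0: 'm'
Reversed: ppegm

ppegm


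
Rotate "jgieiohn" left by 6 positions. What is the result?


Input: "jgieiohn", rotate left by 6
First 6 characters: "jgieio"
Remaining characters: "hn"
Concatenate remaining + first: "hn" + "jgieio" = "hnjgieio"

hnjgieio


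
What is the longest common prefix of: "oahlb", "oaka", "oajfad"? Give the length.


Words: oahlb, oaka, oajfad
  Position 0: all 'o' => match
  Position 1: all 'a' => match
  Position 2: ('h', 'k', 'j') => mismatch, stop
LCP = "oa" (length 2)

2


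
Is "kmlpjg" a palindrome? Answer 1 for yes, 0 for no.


Input: kmlpjg
Reversed: gjplmk
  Compare pos 0 ('k') with pos 5 ('g'): MISMATCH
  Compare pos 1 ('m') with pos 4 ('j'): MISMATCH
  Compare pos 2 ('l') with pos 3 ('p'): MISMATCH
Result: not a palindrome

0


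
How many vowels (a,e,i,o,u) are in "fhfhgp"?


Input: fhfhgp
Checking each character:
  'f' at position 0: consonant
  'h' at position 1: consonant
  'f' at position 2: consonant
  'h' at position 3: consonant
  'g' at position 4: consonant
  'p' at position 5: consonant
Total vowels: 0

0


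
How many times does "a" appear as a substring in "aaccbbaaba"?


Searching for "a" in "aaccbbaaba"
Scanning each position:
  Position 0: "a" => MATCH
  Position 1: "a" => MATCH
  Position 2: "c" => no
  Position 3: "c" => no
  Position 4: "b" => no
  Position 5: "b" => no
  Position 6: "a" => MATCH
  Position 7: "a" => MATCH
  Position 8: "b" => no
  Position 9: "a" => MATCH
Total occurrences: 5

5


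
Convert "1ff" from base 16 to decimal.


Input: "1ff" in base 16
Positional expansion:
  Digit '1' (value 1) x 16^2 = 256
  Digit 'f' (value 15) x 16^1 = 240
  Digit 'f' (value 15) x 16^0 = 15
Sum = 511

511


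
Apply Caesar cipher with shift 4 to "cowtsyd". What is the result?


Caesar cipher: shift "cowtsyd" by 4
  'c' (pos 2) + 4 = pos 6 = 'g'
  'o' (pos 14) + 4 = pos 18 = 's'
  'w' (pos 22) + 4 = pos 0 = 'a'
  't' (pos 19) + 4 = pos 23 = 'x'
  's' (pos 18) + 4 = pos 22 = 'w'
  'y' (pos 24) + 4 = pos 2 = 'c'
  'd' (pos 3) + 4 = pos 7 = 'h'
Result: gsaxwch

gsaxwch


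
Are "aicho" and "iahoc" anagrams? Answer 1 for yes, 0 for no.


Strings: "aicho", "iahoc"
Sorted first:  achio
Sorted second: achio
Sorted forms match => anagrams

1


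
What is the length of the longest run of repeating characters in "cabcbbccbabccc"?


Input: "cabcbbccbabccc"
Scanning for longest run:
  Position 1 ('a'): new char, reset run to 1
  Position 2 ('b'): new char, reset run to 1
  Position 3 ('c'): new char, reset run to 1
  Position 4 ('b'): new char, reset run to 1
  Position 5 ('b'): continues run of 'b', length=2
  Position 6 ('c'): new char, reset run to 1
  Position 7 ('c'): continues run of 'c', length=2
  Position 8 ('b'): new char, reset run to 1
  Position 9 ('a'): new char, reset run to 1
  Position 10 ('b'): new char, reset run to 1
  Position 11 ('c'): new char, reset run to 1
  Position 12 ('c'): continues run of 'c', length=2
  Position 13 ('c'): continues run of 'c', length=3
Longest run: 'c' with length 3

3


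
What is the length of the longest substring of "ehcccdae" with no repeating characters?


Input: "ehcccdae"
Sliding window (track last position of each char):
  Position 0 ('e'): window [0,0] length 1 -- new best
  Position 1 ('h'): window [0,1] length 2 -- new best
  Position 2 ('c'): window [0,2] length 3 -- new best
  Position 3 ('c'): repeat (last at 2), move window start to 3
  Position 3 ('c'): window [3,3] length 1
  Position 4 ('c'): repeat (last at 3), move window start to 4
  Position 4 ('c'): window [4,4] length 1
  Position 5 ('d'): window [4,5] length 2
  Position 6 ('a'): window [4,6] length 3
  Position 7 ('e'): window [4,7] length 4 -- new best
Longest substring with no repeats: "cdae" with length 4

4


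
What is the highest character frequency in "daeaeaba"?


Input: daeaeaba
Character counts:
  'a': 4
  'b': 1
  'd': 1
  'e': 2
Maximum frequency: 4

4


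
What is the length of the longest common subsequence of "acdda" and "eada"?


LCS of "acdda" and "eada"
DP table:
           e    a    d    a
      0    0    0    0    0
  a   0    0    1    1    1
  c   0    0    1    1    1
  d   0    0    1    2    2
  d   0    0    1    2    2
  a   0    0    1    2    3
LCS length = dp[5][4] = 3

3


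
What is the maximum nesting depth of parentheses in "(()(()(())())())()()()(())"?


Input: "(()(()(())())())()()()(())"
Tracking depth:
  Position 0 '(': depth becomes 1
  Position 1 '(': depth becomes 2
  Position 2 ')': depth becomes 1
  Position 3 '(': depth becomes 2
  Position 4 '(': depth becomes 3
  Position 5 ')': depth becomes 2
  Position 6 '(': depth becomes 3
  Position 7 '(': depth becomes 4
  Position 8 ')': depth becomes 3
  Position 9 ')': depth becomes 2
  Position 10 '(': depth becomes 3
  Position 11 ')': depth becomes 2
  Position 12 ')': depth becomes 1
  Position 13 '(': depth becomes 2
  Position 14 ')': depth becomes 1
  Position 15 ')': depth becomes 0
  Position 16 '(': depth becomes 1
  Position 17 ')': depth becomes 0
  Position 18 '(': depth becomes 1
  Position 19 ')': depth becomes 0
  Position 20 '(': depth becomes 1
  Position 21 ')': depth becomes 0
  Position 22 '(': depth becomes 1
  Position 23 '(': depth becomes 2
  Position 24 ')': depth becomes 1
  Position 25 ')': depth becomes 0
Maximum depth reached: 4

4


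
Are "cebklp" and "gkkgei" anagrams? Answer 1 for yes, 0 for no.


Strings: "cebklp", "gkkgei"
Sorted first:  bceklp
Sorted second: eggikk
Differ at position 0: 'b' vs 'e' => not anagrams

0


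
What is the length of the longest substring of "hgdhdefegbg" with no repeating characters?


Input: "hgdhdefegbg"
Sliding window (track last position of each char):
  Position 0 ('h'): window [0,0] length 1 -- new best
  Position 1 ('g'): window [0,1] length 2 -- new best
  Position 2 ('d'): window [0,2] length 3 -- new best
  Position 3 ('h'): repeat (last at 0), move window start to 1
  Position 3 ('h'): window [1,3] length 3
  Position 4 ('d'): repeat (last at 2), move window start to 3
  Position 4 ('d'): window [3,4] length 2
  Position 5 ('e'): window [3,5] length 3
  Position 6 ('f'): window [3,6] length 4 -- new best
  Position 7 ('e'): repeat (last at 5), move window start to 6
  Position 7 ('e'): window [6,7] length 2
  Position 8 ('g'): window [6,8] length 3
  Position 9 ('b'): window [6,9] length 4
  Position 10 ('g'): repeat (last at 8), move window start to 9
  Position 10 ('g'): window [9,10] length 2
Longest substring with no repeats: "hdef" with length 4

4


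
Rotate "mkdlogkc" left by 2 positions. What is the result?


Input: "mkdlogkc", rotate left by 2
First 2 characters: "mk"
Remaining characters: "dlogkc"
Concatenate remaining + first: "dlogkc" + "mk" = "dlogkcmk"

dlogkcmk


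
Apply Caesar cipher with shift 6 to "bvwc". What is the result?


Caesar cipher: shift "bvwc" by 6
  'b' (pos 1) + 6 = pos 7 = 'h'
  'v' (pos 21) + 6 = pos 1 = 'b'
  'w' (pos 22) + 6 = pos 2 = 'c'
  'c' (pos 2) + 6 = pos 8 = 'i'
Result: hbci

hbci


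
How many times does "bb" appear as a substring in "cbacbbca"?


Searching for "bb" in "cbacbbca"
Scanning each position:
  Position 0: "cb" => no
  Position 1: "ba" => no
  Position 2: "ac" => no
  Position 3: "cb" => no
  Position 4: "bb" => MATCH
  Position 5: "bc" => no
  Position 6: "ca" => no
Total occurrences: 1

1


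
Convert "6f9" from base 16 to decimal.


Input: "6f9" in base 16
Positional expansion:
  Digit '6' (value 6) x 16^2 = 1536
  Digit 'f' (value 15) x 16^1 = 240
  Digit '9' (value 9) x 16^0 = 9
Sum = 1785

1785


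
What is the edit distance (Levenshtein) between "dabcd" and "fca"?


Computing edit distance: "dabcd" -> "fca"
DP table:
           f    c    a
      0    1    2    3
  d   1    1    2    3
  a   2    2    2    2
  b   3    3    3    3
  c   4    4    3    4
  d   5    5    4    4
Edit distance = dp[5][3] = 4

4


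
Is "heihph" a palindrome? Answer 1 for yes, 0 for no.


Input: heihph
Reversed: hphieh
  Compare pos 0 ('h') with pos 5 ('h'): match
  Compare pos 1 ('e') with pos 4 ('p'): MISMATCH
  Compare pos 2 ('i') with pos 3 ('h'): MISMATCH
Result: not a palindrome

0


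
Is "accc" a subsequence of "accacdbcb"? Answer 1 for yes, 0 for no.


Check if "accc" is a subsequence of "accacdbcb"
Greedy scan:
  Position 0 ('a'): matches sub[0] = 'a'
  Position 1 ('c'): matches sub[1] = 'c'
  Position 2 ('c'): matches sub[2] = 'c'
  Position 3 ('a'): no match needed
  Position 4 ('c'): matches sub[3] = 'c'
  Position 5 ('d'): no match needed
  Position 6 ('b'): no match needed
  Position 7 ('c'): no match needed
  Position 8 ('b'): no match needed
All 4 characters matched => is a subsequence

1


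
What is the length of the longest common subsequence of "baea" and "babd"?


LCS of "baea" and "babd"
DP table:
           b    a    b    d
      0    0    0    0    0
  b   0    1    1    1    1
  a   0    1    2    2    2
  e   0    1    2    2    2
  a   0    1    2    2    2
LCS length = dp[4][4] = 2

2


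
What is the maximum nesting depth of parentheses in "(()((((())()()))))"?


Input: "(()((((())()()))))"
Tracking depth:
  Position 0 '(': depth becomes 1
  Position 1 '(': depth becomes 2
  Position 2 ')': depth becomes 1
  Position 3 '(': depth becomes 2
  Position 4 '(': depth becomes 3
  Position 5 '(': depth becomes 4
  Position 6 '(': depth becomes 5
  Position 7 '(': depth becomes 6
  Position 8 ')': depth becomes 5
  Position 9 ')': depth becomes 4
  Position 10 '(': depth becomes 5
  Position 11 ')': depth becomes 4
  Position 12 '(': depth becomes 5
  Position 13 ')': depth becomes 4
  Position 14 ')': depth becomes 3
  Position 15 ')': depth becomes 2
  Position 16 ')': depth becomes 1
  Position 17 ')': depth becomes 0
Maximum depth reached: 6

6


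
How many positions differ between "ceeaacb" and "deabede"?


Comparing "ceeaacb" and "deabede" position by position:
  Position 0: 'c' vs 'd' => DIFFER
  Position 1: 'e' vs 'e' => same
  Position 2: 'e' vs 'a' => DIFFER
  Position 3: 'a' vs 'b' => DIFFER
  Position 4: 'a' vs 'e' => DIFFER
  Position 5: 'c' vs 'd' => DIFFER
  Position 6: 'b' vs 'e' => DIFFER
Positions that differ: 6

6


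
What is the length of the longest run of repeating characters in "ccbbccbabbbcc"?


Input: "ccbbccbabbbcc"
Scanning for longest run:
  Position 1 ('c'): continues run of 'c', length=2
  Position 2 ('b'): new char, reset run to 1
  Position 3 ('b'): continues run of 'b', length=2
  Position 4 ('c'): new char, reset run to 1
  Position 5 ('c'): continues run of 'c', length=2
  Position 6 ('b'): new char, reset run to 1
  Position 7 ('a'): new char, reset run to 1
  Position 8 ('b'): new char, reset run to 1
  Position 9 ('b'): continues run of 'b', length=2
  Position 10 ('b'): continues run of 'b', length=3
  Position 11 ('c'): new char, reset run to 1
  Position 12 ('c'): continues run of 'c', length=2
Longest run: 'b' with length 3

3


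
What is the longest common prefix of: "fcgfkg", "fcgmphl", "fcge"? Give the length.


Words: fcgfkg, fcgmphl, fcge
  Position 0: all 'f' => match
  Position 1: all 'c' => match
  Position 2: all 'g' => match
  Position 3: ('f', 'm', 'e') => mismatch, stop
LCP = "fcg" (length 3)

3


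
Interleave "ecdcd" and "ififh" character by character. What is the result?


Interleaving "ecdcd" and "ififh":
  Position 0: 'e' from first, 'i' from second => "ei"
  Position 1: 'c' from first, 'f' from second => "cf"
  Position 2: 'd' from first, 'i' from second => "di"
  Position 3: 'c' from first, 'f' from second => "cf"
  Position 4: 'd' from first, 'h' from second => "dh"
Result: eicfdicfdh

eicfdicfdh


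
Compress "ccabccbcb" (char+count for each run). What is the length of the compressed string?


Input: ccabccbcb
Runs:
  'c' x 2 => "c2"
  'a' x 1 => "a1"
  'b' x 1 => "b1"
  'c' x 2 => "c2"
  'b' x 1 => "b1"
  'c' x 1 => "c1"
  'b' x 1 => "b1"
Compressed: "c2a1b1c2b1c1b1"
Compressed length: 14

14


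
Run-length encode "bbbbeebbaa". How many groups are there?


Input: bbbbeebbaa
Scanning for consecutive runs:
  Group 1: 'b' x 4 (positions 0-3)
  Group 2: 'e' x 2 (positions 4-5)
  Group 3: 'b' x 2 (positions 6-7)
  Group 4: 'a' x 2 (positions 8-9)
Total groups: 4

4


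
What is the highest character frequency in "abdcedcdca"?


Input: abdcedcdca
Character counts:
  'a': 2
  'b': 1
  'c': 3
  'd': 3
  'e': 1
Maximum frequency: 3

3


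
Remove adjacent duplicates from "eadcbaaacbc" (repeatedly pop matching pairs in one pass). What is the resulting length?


Input: eadcbaaacbc
Stack-based adjacent duplicate removal:
  Read 'e': push. Stack: e
  Read 'a': push. Stack: ea
  Read 'd': push. Stack: ead
  Read 'c': push. Stack: eadc
  Read 'b': push. Stack: eadcb
  Read 'a': push. Stack: eadcba
  Read 'a': matches stack top 'a' => pop. Stack: eadcb
  Read 'a': push. Stack: eadcba
  Read 'c': push. Stack: eadcbac
  Read 'b': push. Stack: eadcbacb
  Read 'c': push. Stack: eadcbacbc
Final stack: "eadcbacbc" (length 9)

9


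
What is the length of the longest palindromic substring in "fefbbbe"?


Input: "fefbbbe"
Checking substrings for palindromes:
  [0:3] "fef" (len 3) => palindrome
  [3:6] "bbb" (len 3) => palindrome
  [3:5] "bb" (len 2) => palindrome
  [4:6] "bb" (len 2) => palindrome
Longest palindromic substring: "fef" with length 3

3


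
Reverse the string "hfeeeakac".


Input: hfeeeakac
Reading characters right to left:
  Position 8: 'c'
  Position 7: 'a'
  Position 6: 'k'
  Position 5: 'a'
  Position 4: 'e'
  Position 3: 'e'
  Position 2: 'e'
  Position 1: 'f'
  Position 0: 'h'
Reversed: cakaeeefh

cakaeeefh


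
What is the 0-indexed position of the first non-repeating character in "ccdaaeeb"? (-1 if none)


Input: ccdaaeeb
Character frequencies:
  'a': 2
  'b': 1
  'c': 2
  'd': 1
  'e': 2
Scanning left to right for freq == 1:
  Position 0 ('c'): freq=2, skip
  Position 1 ('c'): freq=2, skip
  Position 2 ('d'): unique! => answer = 2

2


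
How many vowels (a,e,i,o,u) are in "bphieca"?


Input: bphieca
Checking each character:
  'b' at position 0: consonant
  'p' at position 1: consonant
  'h' at position 2: consonant
  'i' at position 3: vowel (running total: 1)
  'e' at position 4: vowel (running total: 2)
  'c' at position 5: consonant
  'a' at position 6: vowel (running total: 3)
Total vowels: 3

3


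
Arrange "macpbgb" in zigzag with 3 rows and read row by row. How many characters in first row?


Zigzag "macpbgb" into 3 rows:
Placing characters:
  'm' => row 0
  'a' => row 1
  'c' => row 2
  'p' => row 1
  'b' => row 0
  'g' => row 1
  'b' => row 2
Rows:
  Row 0: "mb"
  Row 1: "apg"
  Row 2: "cb"
First row length: 2

2


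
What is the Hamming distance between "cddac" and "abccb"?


Comparing "cddac" and "abccb" position by position:
  Position 0: 'c' vs 'a' => differ
  Position 1: 'd' vs 'b' => differ
  Position 2: 'd' vs 'c' => differ
  Position 3: 'a' vs 'c' => differ
  Position 4: 'c' vs 'b' => differ
Total differences (Hamming distance): 5

5


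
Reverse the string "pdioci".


Input: pdioci
Reading characters right to left:
  Position 5: 'i'
  Position 4: 'c'
  Position 3: 'o'
  Position 2: 'i'
  Position 1: 'd'
  Position 0: 'p'
Reversed: icoidp

icoidp


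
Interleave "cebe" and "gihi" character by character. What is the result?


Interleaving "cebe" and "gihi":
  Position 0: 'c' from first, 'g' from second => "cg"
  Position 1: 'e' from first, 'i' from second => "ei"
  Position 2: 'b' from first, 'h' from second => "bh"
  Position 3: 'e' from first, 'i' from second => "ei"
Result: cgeibhei

cgeibhei


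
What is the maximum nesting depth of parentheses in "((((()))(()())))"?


Input: "((((()))(()())))"
Tracking depth:
  Position 0 '(': depth becomes 1
  Position 1 '(': depth becomes 2
  Position 2 '(': depth becomes 3
  Position 3 '(': depth becomes 4
  Position 4 '(': depth becomes 5
  Position 5 ')': depth becomes 4
  Position 6 ')': depth becomes 3
  Position 7 ')': depth becomes 2
  Position 8 '(': depth becomes 3
  Position 9 '(': depth becomes 4
  Position 10 ')': depth becomes 3
  Position 11 '(': depth becomes 4
  Position 12 ')': depth becomes 3
  Position 13 ')': depth becomes 2
  Position 14 ')': depth becomes 1
  Position 15 ')': depth becomes 0
Maximum depth reached: 5

5


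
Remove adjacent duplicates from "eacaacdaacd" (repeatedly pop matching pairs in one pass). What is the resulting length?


Input: eacaacdaacd
Stack-based adjacent duplicate removal:
  Read 'e': push. Stack: e
  Read 'a': push. Stack: ea
  Read 'c': push. Stack: eac
  Read 'a': push. Stack: eaca
  Read 'a': matches stack top 'a' => pop. Stack: eac
  Read 'c': matches stack top 'c' => pop. Stack: ea
  Read 'd': push. Stack: ead
  Read 'a': push. Stack: eada
  Read 'a': matches stack top 'a' => pop. Stack: ead
  Read 'c': push. Stack: eadc
  Read 'd': push. Stack: eadcd
Final stack: "eadcd" (length 5)

5


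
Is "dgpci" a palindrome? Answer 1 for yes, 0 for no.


Input: dgpci
Reversed: icpgd
  Compare pos 0 ('d') with pos 4 ('i'): MISMATCH
  Compare pos 1 ('g') with pos 3 ('c'): MISMATCH
Result: not a palindrome

0


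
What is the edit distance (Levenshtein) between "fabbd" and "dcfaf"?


Computing edit distance: "fabbd" -> "dcfaf"
DP table:
           d    c    f    a    f
      0    1    2    3    4    5
  f   1    1    2    2    3    4
  a   2    2    2    3    2    3
  b   3    3    3    3    3    3
  b   4    4    4    4    4    4
  d   5    4    5    5    5    5
Edit distance = dp[5][5] = 5

5


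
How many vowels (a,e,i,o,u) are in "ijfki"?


Input: ijfki
Checking each character:
  'i' at position 0: vowel (running total: 1)
  'j' at position 1: consonant
  'f' at position 2: consonant
  'k' at position 3: consonant
  'i' at position 4: vowel (running total: 2)
Total vowels: 2

2


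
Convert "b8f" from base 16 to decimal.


Input: "b8f" in base 16
Positional expansion:
  Digit 'b' (value 11) x 16^2 = 2816
  Digit '8' (value 8) x 16^1 = 128
  Digit 'f' (value 15) x 16^0 = 15
Sum = 2959

2959


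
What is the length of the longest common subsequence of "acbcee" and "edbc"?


LCS of "acbcee" and "edbc"
DP table:
           e    d    b    c
      0    0    0    0    0
  a   0    0    0    0    0
  c   0    0    0    0    1
  b   0    0    0    1    1
  c   0    0    0    1    2
  e   0    1    1    1    2
  e   0    1    1    1    2
LCS length = dp[6][4] = 2

2


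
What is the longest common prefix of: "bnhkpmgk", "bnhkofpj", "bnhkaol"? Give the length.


Words: bnhkpmgk, bnhkofpj, bnhkaol
  Position 0: all 'b' => match
  Position 1: all 'n' => match
  Position 2: all 'h' => match
  Position 3: all 'k' => match
  Position 4: ('p', 'o', 'a') => mismatch, stop
LCP = "bnhk" (length 4)

4


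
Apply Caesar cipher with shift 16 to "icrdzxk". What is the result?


Caesar cipher: shift "icrdzxk" by 16
  'i' (pos 8) + 16 = pos 24 = 'y'
  'c' (pos 2) + 16 = pos 18 = 's'
  'r' (pos 17) + 16 = pos 7 = 'h'
  'd' (pos 3) + 16 = pos 19 = 't'
  'z' (pos 25) + 16 = pos 15 = 'p'
  'x' (pos 23) + 16 = pos 13 = 'n'
  'k' (pos 10) + 16 = pos 0 = 'a'
Result: yshtpna

yshtpna


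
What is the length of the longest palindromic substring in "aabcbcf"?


Input: "aabcbcf"
Checking substrings for palindromes:
  [2:5] "bcb" (len 3) => palindrome
  [3:6] "cbc" (len 3) => palindrome
  [0:2] "aa" (len 2) => palindrome
Longest palindromic substring: "bcb" with length 3

3


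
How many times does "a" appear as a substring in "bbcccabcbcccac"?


Searching for "a" in "bbcccabcbcccac"
Scanning each position:
  Position 0: "b" => no
  Position 1: "b" => no
  Position 2: "c" => no
  Position 3: "c" => no
  Position 4: "c" => no
  Position 5: "a" => MATCH
  Position 6: "b" => no
  Position 7: "c" => no
  Position 8: "b" => no
  Position 9: "c" => no
  Position 10: "c" => no
  Position 11: "c" => no
  Position 12: "a" => MATCH
  Position 13: "c" => no
Total occurrences: 2

2


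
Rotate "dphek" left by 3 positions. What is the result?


Input: "dphek", rotate left by 3
First 3 characters: "dph"
Remaining characters: "ek"
Concatenate remaining + first: "ek" + "dph" = "ekdph"

ekdph


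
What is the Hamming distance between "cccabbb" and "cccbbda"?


Comparing "cccabbb" and "cccbbda" position by position:
  Position 0: 'c' vs 'c' => same
  Position 1: 'c' vs 'c' => same
  Position 2: 'c' vs 'c' => same
  Position 3: 'a' vs 'b' => differ
  Position 4: 'b' vs 'b' => same
  Position 5: 'b' vs 'd' => differ
  Position 6: 'b' vs 'a' => differ
Total differences (Hamming distance): 3

3


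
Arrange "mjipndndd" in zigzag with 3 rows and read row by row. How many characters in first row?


Zigzag "mjipndndd" into 3 rows:
Placing characters:
  'm' => row 0
  'j' => row 1
  'i' => row 2
  'p' => row 1
  'n' => row 0
  'd' => row 1
  'n' => row 2
  'd' => row 1
  'd' => row 0
Rows:
  Row 0: "mnd"
  Row 1: "jpdd"
  Row 2: "in"
First row length: 3

3


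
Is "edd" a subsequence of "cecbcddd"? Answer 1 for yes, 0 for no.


Check if "edd" is a subsequence of "cecbcddd"
Greedy scan:
  Position 0 ('c'): no match needed
  Position 1 ('e'): matches sub[0] = 'e'
  Position 2 ('c'): no match needed
  Position 3 ('b'): no match needed
  Position 4 ('c'): no match needed
  Position 5 ('d'): matches sub[1] = 'd'
  Position 6 ('d'): matches sub[2] = 'd'
  Position 7 ('d'): no match needed
All 3 characters matched => is a subsequence

1


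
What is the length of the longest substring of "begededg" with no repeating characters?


Input: "begededg"
Sliding window (track last position of each char):
  Position 0 ('b'): window [0,0] length 1 -- new best
  Position 1 ('e'): window [0,1] length 2 -- new best
  Position 2 ('g'): window [0,2] length 3 -- new best
  Position 3 ('e'): repeat (last at 1), move window start to 2
  Position 3 ('e'): window [2,3] length 2
  Position 4 ('d'): window [2,4] length 3
  Position 5 ('e'): repeat (last at 3), move window start to 4
  Position 5 ('e'): window [4,5] length 2
  Position 6 ('d'): repeat (last at 4), move window start to 5
  Position 6 ('d'): window [5,6] length 2
  Position 7 ('g'): window [5,7] length 3
Longest substring with no repeats: "beg" with length 3

3


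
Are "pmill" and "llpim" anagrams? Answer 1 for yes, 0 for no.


Strings: "pmill", "llpim"
Sorted first:  illmp
Sorted second: illmp
Sorted forms match => anagrams

1


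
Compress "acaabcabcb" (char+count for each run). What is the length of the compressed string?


Input: acaabcabcb
Runs:
  'a' x 1 => "a1"
  'c' x 1 => "c1"
  'a' x 2 => "a2"
  'b' x 1 => "b1"
  'c' x 1 => "c1"
  'a' x 1 => "a1"
  'b' x 1 => "b1"
  'c' x 1 => "c1"
  'b' x 1 => "b1"
Compressed: "a1c1a2b1c1a1b1c1b1"
Compressed length: 18

18


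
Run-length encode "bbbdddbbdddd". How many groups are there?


Input: bbbdddbbdddd
Scanning for consecutive runs:
  Group 1: 'b' x 3 (positions 0-2)
  Group 2: 'd' x 3 (positions 3-5)
  Group 3: 'b' x 2 (positions 6-7)
  Group 4: 'd' x 4 (positions 8-11)
Total groups: 4

4


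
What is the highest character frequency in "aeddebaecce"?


Input: aeddebaecce
Character counts:
  'a': 2
  'b': 1
  'c': 2
  'd': 2
  'e': 4
Maximum frequency: 4

4


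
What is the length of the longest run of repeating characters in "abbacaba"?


Input: "abbacaba"
Scanning for longest run:
  Position 1 ('b'): new char, reset run to 1
  Position 2 ('b'): continues run of 'b', length=2
  Position 3 ('a'): new char, reset run to 1
  Position 4 ('c'): new char, reset run to 1
  Position 5 ('a'): new char, reset run to 1
  Position 6 ('b'): new char, reset run to 1
  Position 7 ('a'): new char, reset run to 1
Longest run: 'b' with length 2

2


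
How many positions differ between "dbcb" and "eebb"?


Comparing "dbcb" and "eebb" position by position:
  Position 0: 'd' vs 'e' => DIFFER
  Position 1: 'b' vs 'e' => DIFFER
  Position 2: 'c' vs 'b' => DIFFER
  Position 3: 'b' vs 'b' => same
Positions that differ: 3

3


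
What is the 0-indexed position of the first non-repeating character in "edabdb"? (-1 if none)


Input: edabdb
Character frequencies:
  'a': 1
  'b': 2
  'd': 2
  'e': 1
Scanning left to right for freq == 1:
  Position 0 ('e'): unique! => answer = 0

0


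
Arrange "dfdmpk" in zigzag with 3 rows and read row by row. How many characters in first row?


Zigzag "dfdmpk" into 3 rows:
Placing characters:
  'd' => row 0
  'f' => row 1
  'd' => row 2
  'm' => row 1
  'p' => row 0
  'k' => row 1
Rows:
  Row 0: "dp"
  Row 1: "fmk"
  Row 2: "d"
First row length: 2

2


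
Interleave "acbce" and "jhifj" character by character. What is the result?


Interleaving "acbce" and "jhifj":
  Position 0: 'a' from first, 'j' from second => "aj"
  Position 1: 'c' from first, 'h' from second => "ch"
  Position 2: 'b' from first, 'i' from second => "bi"
  Position 3: 'c' from first, 'f' from second => "cf"
  Position 4: 'e' from first, 'j' from second => "ej"
Result: ajchbicfej

ajchbicfej


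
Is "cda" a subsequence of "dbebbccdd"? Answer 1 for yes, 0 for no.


Check if "cda" is a subsequence of "dbebbccdd"
Greedy scan:
  Position 0 ('d'): no match needed
  Position 1 ('b'): no match needed
  Position 2 ('e'): no match needed
  Position 3 ('b'): no match needed
  Position 4 ('b'): no match needed
  Position 5 ('c'): matches sub[0] = 'c'
  Position 6 ('c'): no match needed
  Position 7 ('d'): matches sub[1] = 'd'
  Position 8 ('d'): no match needed
Only matched 2/3 characters => not a subsequence

0


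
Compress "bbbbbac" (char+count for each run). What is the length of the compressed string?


Input: bbbbbac
Runs:
  'b' x 5 => "b5"
  'a' x 1 => "a1"
  'c' x 1 => "c1"
Compressed: "b5a1c1"
Compressed length: 6

6


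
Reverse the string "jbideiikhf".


Input: jbideiikhf
Reading characters right to left:
  Position 9: 'f'
  Position 8: 'h'
  Position 7: 'k'
  Position 6: 'i'
  Position 5: 'i'
  Position 4: 'e'
  Position 3: 'd'
  Position 2: 'i'
  Position 1: 'b'
  Position 0: 'j'
Reversed: fhkiiedibj

fhkiiedibj
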